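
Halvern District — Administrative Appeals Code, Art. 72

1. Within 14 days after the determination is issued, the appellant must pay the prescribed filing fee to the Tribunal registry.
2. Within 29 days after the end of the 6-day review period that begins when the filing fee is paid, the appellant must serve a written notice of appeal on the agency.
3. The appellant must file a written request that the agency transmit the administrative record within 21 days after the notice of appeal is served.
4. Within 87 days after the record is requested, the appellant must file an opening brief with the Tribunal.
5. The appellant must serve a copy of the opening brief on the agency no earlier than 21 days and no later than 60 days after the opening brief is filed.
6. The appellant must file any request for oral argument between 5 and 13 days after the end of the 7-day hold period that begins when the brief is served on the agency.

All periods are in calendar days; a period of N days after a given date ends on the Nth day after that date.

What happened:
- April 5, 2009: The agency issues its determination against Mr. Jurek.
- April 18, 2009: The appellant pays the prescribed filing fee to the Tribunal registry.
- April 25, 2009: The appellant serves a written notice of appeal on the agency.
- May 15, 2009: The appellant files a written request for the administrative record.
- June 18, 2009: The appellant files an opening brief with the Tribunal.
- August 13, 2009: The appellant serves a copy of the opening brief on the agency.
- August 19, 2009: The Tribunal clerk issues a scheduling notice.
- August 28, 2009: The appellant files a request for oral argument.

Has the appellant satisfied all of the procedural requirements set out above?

Yes

(1) due by April 5, 2009 + 14 days = April 19, 2009; done April 18, 2009 — timely.
(2) due by April 24, 2009 + 29 days = May 23, 2009; April 25, 2009 is within that limit.
(3) due by April 25, 2009 + 21 days = May 16, 2009; May 15, 2009 is within that limit.
(4) due by May 15, 2009 + 87 days = August 10, 2009; June 18, 2009 is within that limit.
(5) the permitted window runs from June 18, 2009 + 21 = July 9, 2009 to June 18, 2009 + 60 = August 17, 2009; August 13, 2009 falls inside that range.
(6) the permitted window runs from August 20, 2009 + 5 = August 25, 2009 to August 20, 2009 + 13 = September 2, 2009; done August 28, 2009, which is between those dates.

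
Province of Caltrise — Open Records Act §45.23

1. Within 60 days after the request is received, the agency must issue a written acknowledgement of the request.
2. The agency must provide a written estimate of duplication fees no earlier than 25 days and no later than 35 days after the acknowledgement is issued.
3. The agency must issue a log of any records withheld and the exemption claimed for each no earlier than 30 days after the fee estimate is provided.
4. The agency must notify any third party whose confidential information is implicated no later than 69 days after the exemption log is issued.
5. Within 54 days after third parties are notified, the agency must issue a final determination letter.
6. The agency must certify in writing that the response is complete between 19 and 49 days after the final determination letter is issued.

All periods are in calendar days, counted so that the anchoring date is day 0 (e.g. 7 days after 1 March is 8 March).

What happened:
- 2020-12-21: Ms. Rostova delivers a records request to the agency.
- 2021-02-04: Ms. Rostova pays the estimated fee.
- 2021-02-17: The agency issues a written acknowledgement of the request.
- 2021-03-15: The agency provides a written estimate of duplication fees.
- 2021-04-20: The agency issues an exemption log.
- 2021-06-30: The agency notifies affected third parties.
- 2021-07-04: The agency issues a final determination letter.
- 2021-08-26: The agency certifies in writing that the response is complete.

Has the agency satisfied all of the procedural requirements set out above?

Step 1: 60 days after 2020-12-21 (when the request is received) is 2021-02-19; done 2021-02-17 — timely.
Step 2: the window is 25–35 days after 2021-02-17 (when the acknowledgement is issued), so 2021-03-14 through 2021-03-24; done 2021-03-15 — within the window.
Step 3: the earliest permitted date is 30 days after 2021-03-15 (when the fee estimate is provided), i.e. 2021-04-14; done 2021-04-20 — permitted.
Step 4: 69 days after 2021-04-20 (when the exemption log is issued) is 2021-06-28; done 2021-06-30 — 2 days late.
The analysis stops there.

No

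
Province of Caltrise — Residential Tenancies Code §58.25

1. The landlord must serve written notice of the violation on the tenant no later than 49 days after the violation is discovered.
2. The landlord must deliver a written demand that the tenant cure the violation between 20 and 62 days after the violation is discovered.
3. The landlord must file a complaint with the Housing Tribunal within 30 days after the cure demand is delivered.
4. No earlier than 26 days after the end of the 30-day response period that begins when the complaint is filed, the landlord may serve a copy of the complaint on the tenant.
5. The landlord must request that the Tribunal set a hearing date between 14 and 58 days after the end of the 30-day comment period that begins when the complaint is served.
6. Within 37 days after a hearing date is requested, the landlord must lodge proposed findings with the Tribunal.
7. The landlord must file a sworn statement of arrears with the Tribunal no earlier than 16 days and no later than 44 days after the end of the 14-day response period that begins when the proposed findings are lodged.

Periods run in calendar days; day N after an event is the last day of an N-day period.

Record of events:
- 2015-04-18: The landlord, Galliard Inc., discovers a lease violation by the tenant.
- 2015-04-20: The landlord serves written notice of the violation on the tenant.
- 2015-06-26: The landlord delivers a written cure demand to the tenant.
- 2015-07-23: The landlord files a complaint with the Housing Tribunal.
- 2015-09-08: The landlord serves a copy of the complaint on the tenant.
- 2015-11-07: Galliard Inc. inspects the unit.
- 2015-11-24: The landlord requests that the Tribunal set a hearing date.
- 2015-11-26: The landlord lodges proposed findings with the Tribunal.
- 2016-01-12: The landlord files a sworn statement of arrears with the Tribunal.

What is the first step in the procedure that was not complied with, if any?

Step 1: 49 days after 2015-04-18 (when the violation is discovered) is 2015-06-06; completed 2015-04-20, before the deadline.
Step 2: the window is 20–62 days after 2015-04-18 (when the violation is discovered), so 2015-05-08 through 2015-06-19; done 2015-06-26 — 7 days after the window closed.
The procedure was therefore not followed at step 2.

Step 2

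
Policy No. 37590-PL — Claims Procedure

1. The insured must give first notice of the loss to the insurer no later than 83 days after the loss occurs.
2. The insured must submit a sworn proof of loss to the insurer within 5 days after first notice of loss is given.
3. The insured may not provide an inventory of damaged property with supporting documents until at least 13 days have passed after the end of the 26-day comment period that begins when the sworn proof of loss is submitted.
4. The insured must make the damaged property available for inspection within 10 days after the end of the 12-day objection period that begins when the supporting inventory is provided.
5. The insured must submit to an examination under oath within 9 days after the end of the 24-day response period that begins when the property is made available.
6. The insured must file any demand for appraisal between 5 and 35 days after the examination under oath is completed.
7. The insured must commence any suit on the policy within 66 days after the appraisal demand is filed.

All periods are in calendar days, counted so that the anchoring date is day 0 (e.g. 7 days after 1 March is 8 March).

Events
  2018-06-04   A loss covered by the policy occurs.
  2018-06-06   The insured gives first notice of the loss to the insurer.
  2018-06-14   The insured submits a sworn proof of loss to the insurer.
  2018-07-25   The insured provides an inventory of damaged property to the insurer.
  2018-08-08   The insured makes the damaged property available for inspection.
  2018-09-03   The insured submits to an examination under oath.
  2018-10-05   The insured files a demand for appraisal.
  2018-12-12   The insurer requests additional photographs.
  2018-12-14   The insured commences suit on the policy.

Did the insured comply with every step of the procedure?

No

Step 1: 83 days after 2018-06-04 (when the loss occurs) is 2018-08-26; 2018-06-06 is within that limit.
Step 2: 5 days after 2018-06-06 (when first notice of loss is given) is 2018-06-11; done 2018-06-14 — 3 days late.
The analysis stops there.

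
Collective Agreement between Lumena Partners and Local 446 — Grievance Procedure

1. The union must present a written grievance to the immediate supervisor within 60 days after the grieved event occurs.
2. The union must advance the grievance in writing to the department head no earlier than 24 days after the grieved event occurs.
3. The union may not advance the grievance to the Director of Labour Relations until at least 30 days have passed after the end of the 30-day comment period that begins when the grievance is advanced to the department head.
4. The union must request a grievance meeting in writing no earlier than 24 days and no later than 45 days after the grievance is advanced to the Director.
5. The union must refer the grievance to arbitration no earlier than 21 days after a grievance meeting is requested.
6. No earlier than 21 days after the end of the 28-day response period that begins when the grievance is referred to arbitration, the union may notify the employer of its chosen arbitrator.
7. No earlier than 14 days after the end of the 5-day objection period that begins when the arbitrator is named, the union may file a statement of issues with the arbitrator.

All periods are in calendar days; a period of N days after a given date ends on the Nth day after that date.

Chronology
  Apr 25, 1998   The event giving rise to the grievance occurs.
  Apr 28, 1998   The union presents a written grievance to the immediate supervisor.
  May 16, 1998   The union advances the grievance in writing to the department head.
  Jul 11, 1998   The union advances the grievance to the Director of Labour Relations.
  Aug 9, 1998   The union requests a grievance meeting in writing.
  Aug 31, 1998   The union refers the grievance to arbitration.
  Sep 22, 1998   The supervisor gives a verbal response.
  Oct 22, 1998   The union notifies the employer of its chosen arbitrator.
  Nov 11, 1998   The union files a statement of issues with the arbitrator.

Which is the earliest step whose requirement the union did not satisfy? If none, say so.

Step 1 — counting 60 days from Apr 25, 1998 (when the grieved event occurs) gives a deadline of Jun 24, 1998; completed Apr 28, 1998, before the deadline.
Step 2 — must wait 24 days from Apr 25, 1998 (when the grieved event occurs), so not before May 19, 1998; done May 16, 1998 — 3 days too early.
Later steps need not be reached.

Step 2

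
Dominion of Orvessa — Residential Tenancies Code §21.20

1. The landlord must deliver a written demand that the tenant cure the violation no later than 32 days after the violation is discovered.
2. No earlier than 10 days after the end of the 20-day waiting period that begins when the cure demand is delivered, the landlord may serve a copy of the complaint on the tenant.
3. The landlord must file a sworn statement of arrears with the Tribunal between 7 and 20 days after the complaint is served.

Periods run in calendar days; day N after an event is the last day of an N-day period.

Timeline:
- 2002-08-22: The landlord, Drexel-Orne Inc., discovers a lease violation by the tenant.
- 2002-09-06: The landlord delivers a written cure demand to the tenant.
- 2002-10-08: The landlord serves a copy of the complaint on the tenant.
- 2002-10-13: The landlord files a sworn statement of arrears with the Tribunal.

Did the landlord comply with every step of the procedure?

No

(1) due by 2002-08-22 + 32 days = 2002-09-23; 2002-09-06 is within that limit.
(2) permitted from 2002-09-26 + 10 days = 2002-10-06 onward; done 2002-10-08, after the minimum wait.
(3) the permitted window runs from 2002-10-08 + 7 = 2002-10-15 to 2002-10-08 + 20 = 2002-10-28; 2002-10-13 is 2 days too early.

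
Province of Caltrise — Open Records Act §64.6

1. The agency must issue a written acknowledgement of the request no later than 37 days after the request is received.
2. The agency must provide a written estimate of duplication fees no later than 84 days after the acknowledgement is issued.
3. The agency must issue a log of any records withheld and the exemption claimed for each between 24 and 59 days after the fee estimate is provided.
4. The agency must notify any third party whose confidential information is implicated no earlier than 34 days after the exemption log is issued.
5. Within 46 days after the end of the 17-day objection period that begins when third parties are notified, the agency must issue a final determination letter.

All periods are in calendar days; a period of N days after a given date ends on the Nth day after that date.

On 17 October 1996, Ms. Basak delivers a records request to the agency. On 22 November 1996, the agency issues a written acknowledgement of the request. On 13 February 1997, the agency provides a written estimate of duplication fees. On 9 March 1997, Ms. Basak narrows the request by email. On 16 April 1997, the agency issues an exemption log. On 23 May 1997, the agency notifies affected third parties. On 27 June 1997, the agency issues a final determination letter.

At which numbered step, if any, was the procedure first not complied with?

(1) due by 17 October 1996 + 37 days = 23 November 1996; completed 22 November 1996, before the deadline.
(2) due by 22 November 1996 + 84 days = 14 February 1997; 13 February 1997 is within that limit.
(3) the permitted window runs from 13 February 1997 + 24 = 9 March 1997 to 13 February 1997 + 59 = 13 April 1997; 16 April 1997 is 3 days past the end of the window.
The procedure was therefore not followed at step 3.

Step 3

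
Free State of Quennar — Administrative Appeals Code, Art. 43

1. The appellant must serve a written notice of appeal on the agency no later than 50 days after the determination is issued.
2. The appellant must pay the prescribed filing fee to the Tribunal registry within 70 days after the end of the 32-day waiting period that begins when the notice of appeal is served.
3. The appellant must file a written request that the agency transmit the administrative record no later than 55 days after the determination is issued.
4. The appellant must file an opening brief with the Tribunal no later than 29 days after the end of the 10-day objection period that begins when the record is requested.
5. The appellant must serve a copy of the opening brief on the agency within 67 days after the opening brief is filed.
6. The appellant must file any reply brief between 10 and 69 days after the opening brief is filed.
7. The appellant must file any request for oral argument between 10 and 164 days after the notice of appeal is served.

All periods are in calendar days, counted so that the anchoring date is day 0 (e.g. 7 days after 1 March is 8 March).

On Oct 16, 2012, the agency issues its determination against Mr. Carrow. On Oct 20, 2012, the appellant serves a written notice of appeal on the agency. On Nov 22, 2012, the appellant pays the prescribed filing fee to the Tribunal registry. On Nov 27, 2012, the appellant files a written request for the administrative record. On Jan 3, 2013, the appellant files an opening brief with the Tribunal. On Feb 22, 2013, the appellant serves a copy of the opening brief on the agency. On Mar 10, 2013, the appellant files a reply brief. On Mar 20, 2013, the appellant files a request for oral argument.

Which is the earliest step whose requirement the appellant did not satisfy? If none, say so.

(1) due by Oct 16, 2012 + 50 days = Dec 5, 2012; completed Oct 20, 2012, before the deadline.
(2) due by Nov 21, 2012 + 70 days = Jan 30, 2013; Nov 22, 2012 is within that limit.
(3) due by Oct 16, 2012 + 55 days = Dec 10, 2012; done Nov 27, 2012 — timely.
(4) due by Dec 7, 2012 + 29 days = Jan 5, 2013; completed Jan 3, 2013, before the deadline.
(5) due by Jan 3, 2013 + 67 days = Mar 11, 2013; done Feb 22, 2013 — timely.
(6) the permitted window runs from Jan 3, 2013 + 10 = Jan 13, 2013 to Jan 3, 2013 + 69 = Mar 13, 2013; done Mar 10, 2013 — within the window.
(7) the permitted window runs from Oct 20, 2012 + 10 = Oct 30, 2012 to Oct 20, 2012 + 164 = Apr 2, 2013; Mar 20, 2013 falls inside that range.

None — every step was satisfied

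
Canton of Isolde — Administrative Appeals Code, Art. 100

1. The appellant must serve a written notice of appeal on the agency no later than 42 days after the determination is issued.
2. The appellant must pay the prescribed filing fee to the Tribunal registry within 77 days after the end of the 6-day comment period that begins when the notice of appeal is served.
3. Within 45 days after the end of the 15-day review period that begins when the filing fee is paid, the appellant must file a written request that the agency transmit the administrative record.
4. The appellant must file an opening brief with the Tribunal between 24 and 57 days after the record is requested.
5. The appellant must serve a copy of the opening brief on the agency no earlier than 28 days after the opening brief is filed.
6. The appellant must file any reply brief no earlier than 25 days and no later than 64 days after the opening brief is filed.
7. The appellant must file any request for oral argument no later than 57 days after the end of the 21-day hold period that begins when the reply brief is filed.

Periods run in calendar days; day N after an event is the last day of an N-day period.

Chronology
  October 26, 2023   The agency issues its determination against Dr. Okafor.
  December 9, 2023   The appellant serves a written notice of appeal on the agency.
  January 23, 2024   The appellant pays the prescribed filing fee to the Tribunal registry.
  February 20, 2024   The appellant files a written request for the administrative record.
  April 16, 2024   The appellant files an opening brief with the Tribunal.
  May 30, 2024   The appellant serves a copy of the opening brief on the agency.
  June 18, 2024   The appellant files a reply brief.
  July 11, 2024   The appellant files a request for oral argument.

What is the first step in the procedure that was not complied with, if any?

Step 1: 42 days after October 26, 2023 (when the determination is issued) is December 7, 2023; December 9, 2023 misses that deadline by 2 days.
Later steps need not be reached.

Step 1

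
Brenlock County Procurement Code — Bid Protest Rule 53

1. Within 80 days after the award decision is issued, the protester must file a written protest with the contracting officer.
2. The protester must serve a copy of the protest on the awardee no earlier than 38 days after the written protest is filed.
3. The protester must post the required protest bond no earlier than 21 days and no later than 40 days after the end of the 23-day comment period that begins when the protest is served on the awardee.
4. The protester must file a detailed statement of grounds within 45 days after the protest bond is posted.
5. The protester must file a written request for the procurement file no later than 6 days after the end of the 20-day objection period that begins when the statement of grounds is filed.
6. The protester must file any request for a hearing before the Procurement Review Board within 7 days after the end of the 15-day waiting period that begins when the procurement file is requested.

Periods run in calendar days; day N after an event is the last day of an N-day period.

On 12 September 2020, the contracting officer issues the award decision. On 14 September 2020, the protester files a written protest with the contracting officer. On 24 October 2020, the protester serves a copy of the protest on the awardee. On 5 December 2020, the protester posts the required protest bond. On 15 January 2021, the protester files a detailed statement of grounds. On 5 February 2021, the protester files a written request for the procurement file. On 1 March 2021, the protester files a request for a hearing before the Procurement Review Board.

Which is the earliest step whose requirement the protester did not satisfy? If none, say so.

Step 3

Step 1 — counting 80 days from 12 September 2020 (when the award decision is issued) gives a deadline of 1 December 2020; done 14 September 2020 — timely.
Step 2 — must wait 38 days from 14 September 2020 (when the written protest is filed), so not before 22 October 2020; 24 October 2020 is on or after that date.
Step 3 — 21 and 40 days from 16 November 2020 (end of the 23-day comment period, which began when the protest is served on the awardee on 24 October 2020) are 7 December 2020 and 26 December 2020 respectively; done 5 December 2020 — 2 days before the window opened.
The analysis stops there.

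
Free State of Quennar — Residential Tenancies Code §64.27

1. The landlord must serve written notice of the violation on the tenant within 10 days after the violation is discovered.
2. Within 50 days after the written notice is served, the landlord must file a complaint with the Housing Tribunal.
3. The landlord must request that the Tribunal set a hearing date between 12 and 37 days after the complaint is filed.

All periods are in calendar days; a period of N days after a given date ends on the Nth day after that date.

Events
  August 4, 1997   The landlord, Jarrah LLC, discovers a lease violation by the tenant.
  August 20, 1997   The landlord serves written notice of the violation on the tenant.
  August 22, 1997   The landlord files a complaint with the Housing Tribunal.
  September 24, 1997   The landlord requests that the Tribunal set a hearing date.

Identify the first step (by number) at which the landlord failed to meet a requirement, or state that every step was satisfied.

Step 1

Step 1 — counting 10 days from August 4, 1997 (when the violation is discovered) gives a deadline of August 14, 1997; August 20, 1997 misses that deadline by 6 days.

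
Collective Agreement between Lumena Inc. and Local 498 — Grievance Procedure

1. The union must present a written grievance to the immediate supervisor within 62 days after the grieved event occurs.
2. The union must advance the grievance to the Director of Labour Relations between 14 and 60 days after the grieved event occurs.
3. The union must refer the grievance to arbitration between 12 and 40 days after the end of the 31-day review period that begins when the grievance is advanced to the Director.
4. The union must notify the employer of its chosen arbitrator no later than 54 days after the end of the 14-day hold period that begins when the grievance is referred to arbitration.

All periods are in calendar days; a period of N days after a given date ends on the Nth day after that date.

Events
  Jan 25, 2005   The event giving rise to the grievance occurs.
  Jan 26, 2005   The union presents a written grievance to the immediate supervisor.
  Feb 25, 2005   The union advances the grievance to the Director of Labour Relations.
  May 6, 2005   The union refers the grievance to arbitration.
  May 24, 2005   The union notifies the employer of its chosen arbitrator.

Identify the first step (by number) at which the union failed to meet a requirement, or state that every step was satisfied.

Step 1: 62 days after Jan 25, 2005 (when the grieved event occurs) is Mar 28, 2005; Jan 26, 2005 is within that limit.
Step 2: the window is 14–60 days after Jan 25, 2005 (when the grieved event occurs), so Feb 8, 2005 through Mar 26, 2005; Feb 25, 2005 falls inside that range.
Step 3: the window is 12–40 days after Mar 28, 2005 (end of the 31-day review period, which began when the grievance is advanced to the Director on Feb 25, 2005), so Apr 9, 2005 through May 7, 2005; May 6, 2005 falls inside that range.
Step 4: 54 days after May 20, 2005 (end of the 14-day hold period, which began when the grievance is referred to arbitration on May 6, 2005) is Jul 13, 2005; May 24, 2005 is within that limit.

None — every step was satisfied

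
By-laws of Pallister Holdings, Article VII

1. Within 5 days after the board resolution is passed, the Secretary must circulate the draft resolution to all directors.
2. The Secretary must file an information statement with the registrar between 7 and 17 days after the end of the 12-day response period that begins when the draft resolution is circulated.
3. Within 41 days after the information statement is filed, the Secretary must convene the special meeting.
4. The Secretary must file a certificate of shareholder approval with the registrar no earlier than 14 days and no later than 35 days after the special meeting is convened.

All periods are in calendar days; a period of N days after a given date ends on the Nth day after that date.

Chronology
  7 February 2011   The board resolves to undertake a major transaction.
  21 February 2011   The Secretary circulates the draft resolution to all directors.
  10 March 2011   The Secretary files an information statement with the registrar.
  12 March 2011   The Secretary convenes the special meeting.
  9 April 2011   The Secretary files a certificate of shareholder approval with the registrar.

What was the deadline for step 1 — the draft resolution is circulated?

Step 1 runs from 7 February 2011, when the board resolution is passed. 5 days after 7 February 2011 is 12 February 2011.

12 February 2011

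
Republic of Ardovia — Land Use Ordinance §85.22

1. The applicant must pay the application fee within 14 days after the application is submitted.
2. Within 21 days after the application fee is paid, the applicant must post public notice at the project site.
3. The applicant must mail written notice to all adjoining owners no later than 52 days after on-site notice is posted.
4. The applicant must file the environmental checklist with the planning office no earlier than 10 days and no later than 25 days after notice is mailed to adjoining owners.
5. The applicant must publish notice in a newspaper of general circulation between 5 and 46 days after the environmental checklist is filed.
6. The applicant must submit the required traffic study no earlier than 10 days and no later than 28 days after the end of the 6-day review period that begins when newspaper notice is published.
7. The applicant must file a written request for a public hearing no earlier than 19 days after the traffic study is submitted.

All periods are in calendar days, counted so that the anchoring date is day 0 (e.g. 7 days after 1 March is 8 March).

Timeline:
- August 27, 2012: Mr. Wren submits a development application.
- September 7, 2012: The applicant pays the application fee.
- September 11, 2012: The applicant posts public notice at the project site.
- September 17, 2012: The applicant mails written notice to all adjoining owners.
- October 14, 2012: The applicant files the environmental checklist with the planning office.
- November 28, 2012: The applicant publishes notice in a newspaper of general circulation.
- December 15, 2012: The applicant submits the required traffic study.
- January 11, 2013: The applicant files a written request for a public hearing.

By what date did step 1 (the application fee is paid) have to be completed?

Step 1 runs from August 27, 2012, when the application is submitted. 14 days after August 27, 2012 is September 10, 2012.

September 10, 2012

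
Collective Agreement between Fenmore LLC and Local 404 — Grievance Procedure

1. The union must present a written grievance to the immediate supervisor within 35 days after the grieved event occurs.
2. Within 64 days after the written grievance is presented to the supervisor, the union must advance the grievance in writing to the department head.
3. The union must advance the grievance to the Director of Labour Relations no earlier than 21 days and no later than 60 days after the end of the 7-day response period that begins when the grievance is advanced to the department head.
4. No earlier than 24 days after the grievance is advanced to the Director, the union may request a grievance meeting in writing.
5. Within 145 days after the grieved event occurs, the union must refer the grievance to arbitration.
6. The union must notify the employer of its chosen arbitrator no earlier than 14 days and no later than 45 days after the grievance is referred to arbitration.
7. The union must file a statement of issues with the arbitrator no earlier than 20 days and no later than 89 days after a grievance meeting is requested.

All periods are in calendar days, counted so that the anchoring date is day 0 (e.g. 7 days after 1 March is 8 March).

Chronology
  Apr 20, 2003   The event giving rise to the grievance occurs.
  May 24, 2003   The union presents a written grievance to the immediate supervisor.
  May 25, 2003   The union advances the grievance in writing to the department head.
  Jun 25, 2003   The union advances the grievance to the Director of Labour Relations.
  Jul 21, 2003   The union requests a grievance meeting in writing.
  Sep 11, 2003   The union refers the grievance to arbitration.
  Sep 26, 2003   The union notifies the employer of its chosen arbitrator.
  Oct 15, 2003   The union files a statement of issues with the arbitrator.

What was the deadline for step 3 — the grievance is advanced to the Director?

Jul 31, 2003

The grievance is advanced to the department head on May 25, 2003; the 7-day response period therefore ends Jun 1, 2003, and step 3 runs from that date. The window is 21–60 days after Jun 1, 2003; it closes on Jul 31, 2003.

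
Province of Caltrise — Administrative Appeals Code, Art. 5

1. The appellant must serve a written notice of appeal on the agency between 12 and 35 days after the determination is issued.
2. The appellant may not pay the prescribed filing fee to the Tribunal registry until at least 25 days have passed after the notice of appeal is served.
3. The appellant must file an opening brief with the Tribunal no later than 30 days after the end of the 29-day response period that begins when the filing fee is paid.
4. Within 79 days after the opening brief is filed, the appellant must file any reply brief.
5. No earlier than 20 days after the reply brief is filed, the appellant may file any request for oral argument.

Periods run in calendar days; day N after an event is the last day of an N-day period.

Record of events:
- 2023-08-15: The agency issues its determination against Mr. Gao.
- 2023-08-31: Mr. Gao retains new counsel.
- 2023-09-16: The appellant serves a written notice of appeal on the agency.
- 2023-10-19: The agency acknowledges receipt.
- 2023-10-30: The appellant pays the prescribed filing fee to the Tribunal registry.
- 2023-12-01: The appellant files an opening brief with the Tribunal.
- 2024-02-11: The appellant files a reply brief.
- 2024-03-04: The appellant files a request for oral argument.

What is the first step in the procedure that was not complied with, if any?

None — every step was satisfied

Step 1: the window is 12–35 days after 2023-08-15 (when the determination is issued), so 2023-08-27 through 2023-09-19; done 2023-09-16, which is between those dates.
Step 2: the earliest permitted date is 25 days after 2023-09-16 (when the notice of appeal is served), i.e. 2023-10-11; 2023-10-30 is on or after that date.
Step 3: 30 days after 2023-11-28 (end of the 29-day response period, which began when the filing fee is paid on 2023-10-30) is 2023-12-28; completed 2023-12-01, before the deadline.
Step 4: 79 days after 2023-12-01 (when the opening brief is filed) is 2024-02-18; 2024-02-11 is within that limit.
Step 5: the earliest permitted date is 20 days after 2024-02-11 (when the reply brief is filed), i.e. 2024-03-02; done 2024-03-04, after the minimum wait.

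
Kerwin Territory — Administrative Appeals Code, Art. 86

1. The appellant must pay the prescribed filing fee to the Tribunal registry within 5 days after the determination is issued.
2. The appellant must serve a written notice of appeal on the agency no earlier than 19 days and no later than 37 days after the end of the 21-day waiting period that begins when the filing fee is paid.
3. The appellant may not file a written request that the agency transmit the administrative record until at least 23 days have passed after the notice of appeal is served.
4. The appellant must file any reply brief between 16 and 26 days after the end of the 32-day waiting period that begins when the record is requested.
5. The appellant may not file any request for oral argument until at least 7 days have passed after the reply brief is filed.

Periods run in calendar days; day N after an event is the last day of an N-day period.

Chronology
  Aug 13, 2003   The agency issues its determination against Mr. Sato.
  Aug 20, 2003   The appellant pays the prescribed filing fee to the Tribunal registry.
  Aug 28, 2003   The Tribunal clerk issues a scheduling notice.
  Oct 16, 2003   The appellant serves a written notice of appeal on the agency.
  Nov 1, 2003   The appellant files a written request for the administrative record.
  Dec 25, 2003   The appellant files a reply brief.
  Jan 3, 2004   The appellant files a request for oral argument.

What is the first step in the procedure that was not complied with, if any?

Step 1

Step 1 — counting 5 days from Aug 13, 2003 (when the determination is issued) gives a deadline of Aug 18, 2003; done Aug 20, 2003 — 2 days late.
The procedure was therefore not followed at step 1.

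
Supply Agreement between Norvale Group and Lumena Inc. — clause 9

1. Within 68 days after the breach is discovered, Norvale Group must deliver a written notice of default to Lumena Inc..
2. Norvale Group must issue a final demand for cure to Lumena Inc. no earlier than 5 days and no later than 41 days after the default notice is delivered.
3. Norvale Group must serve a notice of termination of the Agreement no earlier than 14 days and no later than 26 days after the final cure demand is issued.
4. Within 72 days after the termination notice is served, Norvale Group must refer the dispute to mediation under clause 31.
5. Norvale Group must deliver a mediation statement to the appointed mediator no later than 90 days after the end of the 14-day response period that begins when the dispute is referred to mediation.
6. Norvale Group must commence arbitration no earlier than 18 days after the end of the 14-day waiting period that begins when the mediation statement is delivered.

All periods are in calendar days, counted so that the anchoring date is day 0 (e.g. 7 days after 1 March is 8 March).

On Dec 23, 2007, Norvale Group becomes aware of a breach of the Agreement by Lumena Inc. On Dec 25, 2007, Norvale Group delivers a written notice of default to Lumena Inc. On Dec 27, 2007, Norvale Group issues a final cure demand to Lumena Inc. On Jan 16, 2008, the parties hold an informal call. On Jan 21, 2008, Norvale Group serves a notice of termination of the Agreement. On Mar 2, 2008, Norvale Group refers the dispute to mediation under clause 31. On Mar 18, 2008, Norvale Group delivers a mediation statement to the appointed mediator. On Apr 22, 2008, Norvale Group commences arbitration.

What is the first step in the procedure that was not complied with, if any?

(1) due by Dec 23, 2007 + 68 days = Feb 29, 2008; done Dec 25, 2007 — timely.
(2) the permitted window runs from Dec 25, 2007 + 5 = Dec 30, 2007 to Dec 25, 2007 + 41 = Feb 4, 2008; done Dec 27, 2007 — 3 days before the window opened.

Step 2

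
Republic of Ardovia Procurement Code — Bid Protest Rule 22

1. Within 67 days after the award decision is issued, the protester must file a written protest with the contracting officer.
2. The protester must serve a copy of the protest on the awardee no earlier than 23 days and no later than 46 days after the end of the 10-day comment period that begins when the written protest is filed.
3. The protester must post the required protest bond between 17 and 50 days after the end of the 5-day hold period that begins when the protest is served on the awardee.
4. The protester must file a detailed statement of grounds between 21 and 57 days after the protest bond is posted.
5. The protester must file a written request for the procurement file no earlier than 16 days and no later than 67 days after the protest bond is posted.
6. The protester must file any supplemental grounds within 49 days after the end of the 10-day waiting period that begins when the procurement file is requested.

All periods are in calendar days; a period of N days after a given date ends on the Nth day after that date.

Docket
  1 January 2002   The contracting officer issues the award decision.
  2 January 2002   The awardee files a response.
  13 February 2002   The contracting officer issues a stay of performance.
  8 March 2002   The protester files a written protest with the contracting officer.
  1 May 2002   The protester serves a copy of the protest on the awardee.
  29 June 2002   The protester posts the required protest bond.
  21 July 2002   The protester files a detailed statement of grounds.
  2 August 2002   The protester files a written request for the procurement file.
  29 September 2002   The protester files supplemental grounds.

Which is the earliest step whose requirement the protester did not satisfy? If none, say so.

Step 1: 67 days after 1 January 2002 (when the award decision is issued) is 9 March 2002; completed 8 March 2002, before the deadline.
Step 2: the window is 23–46 days after 18 March 2002 (end of the 10-day comment period, which began when the written protest is filed on 8 March 2002), so 10 April 2002 through 3 May 2002; 1 May 2002 falls inside that range.
Step 3: the window is 17–50 days after 6 May 2002 (end of the 5-day hold period, which began when the protest is served on the awardee on 1 May 2002), so 23 May 2002 through 25 June 2002; 29 June 2002 is 4 days past the end of the window.
The procedure was therefore not followed at step 3.

Step 3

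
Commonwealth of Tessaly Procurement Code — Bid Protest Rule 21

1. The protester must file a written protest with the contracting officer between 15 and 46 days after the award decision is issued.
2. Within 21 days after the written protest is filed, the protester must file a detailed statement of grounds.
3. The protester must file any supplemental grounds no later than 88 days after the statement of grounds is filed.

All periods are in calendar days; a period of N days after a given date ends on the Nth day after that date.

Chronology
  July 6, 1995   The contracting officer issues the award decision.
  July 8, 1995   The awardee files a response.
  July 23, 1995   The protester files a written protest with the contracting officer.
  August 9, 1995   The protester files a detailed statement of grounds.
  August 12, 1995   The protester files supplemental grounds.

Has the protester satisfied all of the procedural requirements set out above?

(1) the permitted window runs from July 6, 1995 + 15 = July 21, 1995 to July 6, 1995 + 46 = August 21, 1995; July 23, 1995 falls inside that range.
(2) due by July 23, 1995 + 21 days = August 13, 1995; done August 9, 1995 — timely.
(3) due by August 9, 1995 + 88 days = November 5, 1995; August 12, 1995 is within that limit.

Yes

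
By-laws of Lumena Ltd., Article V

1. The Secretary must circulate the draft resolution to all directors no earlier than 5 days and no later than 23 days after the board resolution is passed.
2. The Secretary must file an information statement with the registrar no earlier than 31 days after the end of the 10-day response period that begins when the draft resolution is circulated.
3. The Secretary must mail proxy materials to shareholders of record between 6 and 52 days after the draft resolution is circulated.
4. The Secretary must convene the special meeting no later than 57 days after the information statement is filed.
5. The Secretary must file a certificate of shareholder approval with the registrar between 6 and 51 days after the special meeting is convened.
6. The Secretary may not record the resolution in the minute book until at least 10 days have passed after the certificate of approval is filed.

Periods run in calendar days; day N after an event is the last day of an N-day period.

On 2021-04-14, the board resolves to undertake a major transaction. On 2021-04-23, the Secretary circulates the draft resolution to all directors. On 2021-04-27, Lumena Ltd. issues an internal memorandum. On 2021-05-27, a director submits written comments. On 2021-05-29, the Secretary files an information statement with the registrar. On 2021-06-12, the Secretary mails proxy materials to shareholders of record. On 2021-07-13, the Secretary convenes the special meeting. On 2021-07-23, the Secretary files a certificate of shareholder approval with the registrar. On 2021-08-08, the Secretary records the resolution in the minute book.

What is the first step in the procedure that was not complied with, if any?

(1) the permitted window runs from 2021-04-14 + 5 = 2021-04-19 to 2021-04-14 + 23 = 2021-05-07; done 2021-04-23 — within the window.
(2) permitted from 2021-05-03 + 31 days = 2021-06-03 onward; done 2021-05-29 — 5 days too early.
The analysis stops there.

Step 2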